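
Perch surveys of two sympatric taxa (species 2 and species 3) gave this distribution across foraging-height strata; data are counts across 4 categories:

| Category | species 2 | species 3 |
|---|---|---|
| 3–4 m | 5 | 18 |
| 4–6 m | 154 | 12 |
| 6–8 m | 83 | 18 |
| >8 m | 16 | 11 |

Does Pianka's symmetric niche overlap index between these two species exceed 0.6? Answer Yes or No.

Proportions for species 2 (n=258): 5/258=0.0194, 154/258=0.5969, 83/258=0.3217, 16/258=0.0620
Proportions for species 3 (n=59): 18/59=0.3051, 12/59=0.2034, 18/59=0.3051, 11/59=0.1864
Σ p₁ᵢp₂ᵢ = 0.005919 + 0.121409 + 0.098151 + 0.011557 = 0.237036
Σp_1ᵢ² = 0.0194² + 0.5969² + 0.3217² + 0.0620² = 0.000376 + 0.356290 + 0.103491 + 0.003844 = 0.464001
Σp_2ᵢ² = 0.3051² + 0.2034² + 0.3051² + 0.1864² = 0.093086 + 0.041372 + 0.093086 + 0.034745 = 0.262289
O = 0.237036 / √(0.464001 × 0.262289) = 0.237036 / 0.3488587 = 0.6795
O = 0.6795 > 0.6 → Yes.

Yes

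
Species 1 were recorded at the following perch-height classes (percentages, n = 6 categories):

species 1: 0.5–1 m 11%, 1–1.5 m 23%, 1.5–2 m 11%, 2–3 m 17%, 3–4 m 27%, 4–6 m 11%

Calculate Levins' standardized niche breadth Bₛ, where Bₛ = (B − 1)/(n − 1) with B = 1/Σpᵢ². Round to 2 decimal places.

Convert percentages to proportions (divide by 100).
Σpᵢ² = 0.11² + 0.23² + 0.11² + 0.17² + 0.27² + 0.11² = 0.0121 + 0.0529 + 0.0121 + 0.0289 + 0.0729 + 0.0121 = 0.1910
B = 1 / 0.1910 = 5.2356
Bₛ = (B − 1)/(n − 1) = (5.2356 − 1)/(6 − 1) = 4.2356/5 = 0.8471

0.85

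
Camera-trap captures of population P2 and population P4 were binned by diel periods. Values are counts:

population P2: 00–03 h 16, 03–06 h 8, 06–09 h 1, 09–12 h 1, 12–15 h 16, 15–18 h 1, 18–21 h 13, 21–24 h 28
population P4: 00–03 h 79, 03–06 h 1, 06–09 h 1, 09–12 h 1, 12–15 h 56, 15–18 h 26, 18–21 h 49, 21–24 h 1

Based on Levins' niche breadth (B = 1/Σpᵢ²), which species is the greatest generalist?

population P2

Proportions for population P2 (n=84): 16/84=0.1905, 8/84=0.0952, 1/84=0.0119, 1/84=0.0119, 16/84=0.1905, 1/84=0.0119, 13/84=0.1548, 28/84=0.3333
Proportions for population P4 (n=214): 79/214=0.3692, 1/214=0.0047, 1/214=0.0047, 1/214=0.0047, 56/214=0.2617, 26/214=0.1215, 49/214=0.2290, 1/214=0.0047
Σp_P2ᵢ² = 0.1905² + 0.0952² + 0.0119² + 0.0119² + 0.1905² + 0.0119² + 0.1548² + 0.3333² = 0.036290 + 0.009063 + 0.000142 + 0.000142 + 0.036290 + 0.000142 + 0.023963 + 0.111089 = 0.217121
B_P2 = 1 / 0.217121 = 4.6057
Σp_P4ᵢ² = 0.3692² + 0.0047² + 0.0047² + 0.0047² + 0.2617² + 0.1215² + 0.2290² + 0.0047² = 0.136309 + 0.000022 + 0.000022 + 0.000022 + 0.068487 + 0.014762 + 0.052441 + 0.000022 = 0.272087
B_P4 = 1 / 0.272087 = 3.6753
Highest B → broadest niche (most generalist): population P2 (B = 4.61).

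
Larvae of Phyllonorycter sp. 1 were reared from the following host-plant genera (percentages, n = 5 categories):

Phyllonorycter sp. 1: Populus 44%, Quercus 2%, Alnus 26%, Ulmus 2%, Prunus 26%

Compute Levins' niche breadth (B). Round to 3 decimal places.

3.034

Convert percentages to proportions (divide by 100).
Σpᵢ² = 0.44² + 0.02² + 0.26² + 0.02² + 0.26² = 0.1936 + 0.0004 + 0.0676 + 0.0004 + 0.0676 = 0.3296
B = 1 / 0.3296 = 3.03398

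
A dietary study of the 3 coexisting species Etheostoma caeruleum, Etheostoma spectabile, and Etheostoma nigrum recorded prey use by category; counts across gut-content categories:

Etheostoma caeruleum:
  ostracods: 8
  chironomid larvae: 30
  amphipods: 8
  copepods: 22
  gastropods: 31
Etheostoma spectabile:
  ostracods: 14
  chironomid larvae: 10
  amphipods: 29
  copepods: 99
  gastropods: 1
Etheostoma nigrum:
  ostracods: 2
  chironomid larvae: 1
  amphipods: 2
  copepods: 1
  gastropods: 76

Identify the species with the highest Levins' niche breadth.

Proportions for Etheostoma caeruleum (n=99): 8/99=0.0808, 30/99=0.3030, 8/99=0.0808, 22/99=0.2222, 31/99=0.3131
Proportions for Etheostoma spectabile (n=153): 14/153=0.0915, 10/153=0.0654, 29/153=0.1895, 99/153=0.6471, 1/153=0.0065
Proportions for Etheostoma nigrum (n=82): 2/82=0.0244, 1/82=0.0122, 2/82=0.0244, 1/82=0.0122, 76/82=0.9268
Σp_caerᵢ² = 0.0808² + 0.3030² + 0.0808² + 0.2222² + 0.3131² = 0.006529 + 0.091809 + 0.006529 + 0.049373 + 0.098032 = 0.252272
B_caer = 1 / 0.252272 = 3.9640
Σp_specᵢ² = 0.0915² + 0.0654² + 0.1895² + 0.6471² + 0.0065² = 0.008372 + 0.004277 + 0.035910 + 0.418738 + 0.000042 = 0.467339
B_spec = 1 / 0.467339 = 2.1398
Σp_nigrᵢ² = 0.0244² + 0.0122² + 0.0244² + 0.0122² + 0.9268² = 0.000595 + 0.000149 + 0.000595 + 0.000149 + 0.858958 = 0.860446
B_nigr = 1 / 0.860446 = 1.1622
Highest B → broadest niche (most generalist): Etheostoma caeruleum (B = 3.96).

Etheostoma caeruleum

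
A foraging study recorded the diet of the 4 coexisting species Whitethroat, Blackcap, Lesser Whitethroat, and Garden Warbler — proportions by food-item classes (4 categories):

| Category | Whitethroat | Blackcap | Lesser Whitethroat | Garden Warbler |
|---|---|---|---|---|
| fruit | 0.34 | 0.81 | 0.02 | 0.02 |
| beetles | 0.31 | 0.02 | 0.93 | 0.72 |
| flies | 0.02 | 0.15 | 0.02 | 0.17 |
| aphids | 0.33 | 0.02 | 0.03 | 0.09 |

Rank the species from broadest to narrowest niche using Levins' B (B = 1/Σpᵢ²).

Whitethroat > Garden Warbler > Blackcap > Lesser Whitethroat

Σp_Whitᵢ² = 0.34² + 0.31² + 0.02² + 0.33² = 0.1156 + 0.0961 + 0.0004 + 0.1089 = 0.3210
B_Whit = 1 / 0.3210 = 3.1153
Σp_Blacᵢ² = 0.81² + 0.02² + 0.15² + 0.02² = 0.6561 + 0.0004 + 0.0225 + 0.0004 = 0.6794
B_Blac = 1 / 0.6794 = 1.4719
Σp_Lessᵢ² = 0.02² + 0.93² + 0.02² + 0.03² = 0.0004 + 0.8649 + 0.0004 + 0.0009 = 0.8666
B_Less = 1 / 0.8666 = 1.1539
Σp_Gardᵢ² = 0.02² + 0.72² + 0.17² + 0.09² = 0.0004 + 0.5184 + 0.0289 + 0.0081 = 0.5558
B_Gard = 1 / 0.5558 = 1.7992
Ranking by B (broadest → narrowest): Whitethroat (3.12) > Garden Warbler (1.80) > Blackcap (1.47) > Lesser Whitethroat (1.15)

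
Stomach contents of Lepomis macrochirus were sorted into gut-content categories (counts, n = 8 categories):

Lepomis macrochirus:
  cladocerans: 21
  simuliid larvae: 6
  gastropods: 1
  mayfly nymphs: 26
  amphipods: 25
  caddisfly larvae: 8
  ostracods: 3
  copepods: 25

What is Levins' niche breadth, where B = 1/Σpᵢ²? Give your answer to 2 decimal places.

Proportions for Lepomis macrochirus (n=115): 21/115=0.1826, 6/115=0.0522, 1/115=0.0087, 26/115=0.2261, 25/115=0.2174, 8/115=0.0696, 3/115=0.0261, 25/115=0.2174
Σpᵢ² = 0.1826² + 0.0522² + 0.0087² + 0.2261² + 0.2174² + 0.0696² + 0.0261² + 0.2174² = 0.033343 + 0.002725 + 0.000076 + 0.051121 + 0.047263 + 0.004844 + 0.000681 + 0.047263 = 0.187316
B = 1 / 0.187316 = 5.3386

5.34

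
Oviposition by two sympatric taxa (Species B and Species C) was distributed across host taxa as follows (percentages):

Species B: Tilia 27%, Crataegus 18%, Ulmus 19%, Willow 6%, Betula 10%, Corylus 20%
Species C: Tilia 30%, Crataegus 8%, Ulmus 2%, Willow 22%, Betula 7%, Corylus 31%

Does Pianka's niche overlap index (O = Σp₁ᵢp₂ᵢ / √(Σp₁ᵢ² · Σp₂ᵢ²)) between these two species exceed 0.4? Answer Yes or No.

Convert percentages to proportions (divide by 100).
Σ p₁ᵢp₂ᵢ = 0.0810 + 0.0144 + 0.0038 + 0.0132 + 0.0070 + 0.0620 = 0.1814
Σp_1ᵢ² = 0.27² + 0.18² + 0.19² + 0.06² + 0.10² + 0.20² = 0.0729 + 0.0324 + 0.0361 + 0.0036 + 0.0100 + 0.0400 = 0.1950
Σp_2ᵢ² = 0.30² + 0.08² + 0.02² + 0.22² + 0.07² + 0.31² = 0.0900 + 0.0064 + 0.0004 + 0.0484 + 0.0049 + 0.0961 = 0.2462
O = 0.1814 / √(0.1950 × 0.2462) = 0.1814 / 0.21911 = 0.8279
O = 0.8279 > 0.4 → Yes.

Yes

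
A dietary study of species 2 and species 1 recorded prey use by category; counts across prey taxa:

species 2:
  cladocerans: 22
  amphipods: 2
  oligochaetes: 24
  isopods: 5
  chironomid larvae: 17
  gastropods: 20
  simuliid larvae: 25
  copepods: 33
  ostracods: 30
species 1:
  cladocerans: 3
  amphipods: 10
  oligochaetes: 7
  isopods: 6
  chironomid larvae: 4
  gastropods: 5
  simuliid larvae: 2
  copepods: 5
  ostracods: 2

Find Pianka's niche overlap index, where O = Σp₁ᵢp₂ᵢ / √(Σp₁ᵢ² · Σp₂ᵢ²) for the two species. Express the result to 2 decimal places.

Proportions for species 2 (n=178): 22/178=0.1236, 2/178=0.0112, 24/178=0.1348, 5/178=0.0281, 17/178=0.0955, 20/178=0.1124, 25/178=0.1404, 33/178=0.1854, 30/178=0.1685
Proportions for species 1 (n=44): 3/44=0.0682, 10/44=0.2273, 7/44=0.1591, 6/44=0.1364, 4/44=0.0909, 5/44=0.1136, 2/44=0.0455, 5/44=0.1136, 2/44=0.0455
Σ p₁ᵢp₂ᵢ = 0.008430 + 0.002546 + 0.021447 + 0.003833 + 0.008681 + 0.012769 + 0.006388 + 0.021061 + 0.007667 = 0.092822
Σp_1ᵢ² = 0.1236² + 0.0112² + 0.1348² + 0.0281² + 0.0955² + 0.1124² + 0.1404² + 0.1854² + 0.1685² = 0.015277 + 0.000125 + 0.018171 + 0.000790 + 0.009120 + 0.012634 + 0.019712 + 0.034373 + 0.028392 = 0.138594
Σp_2ᵢ² = 0.0682² + 0.2273² + 0.1591² + 0.1364² + 0.0909² + 0.1136² + 0.0455² + 0.1136² + 0.0455² = 0.004651 + 0.051665 + 0.025313 + 0.018605 + 0.008263 + 0.012905 + 0.002070 + 0.012905 + 0.002070 = 0.138447
O = 0.092822 / √(0.138594 × 0.138447) = 0.092822 / 0.1385205 = 0.6701

0.67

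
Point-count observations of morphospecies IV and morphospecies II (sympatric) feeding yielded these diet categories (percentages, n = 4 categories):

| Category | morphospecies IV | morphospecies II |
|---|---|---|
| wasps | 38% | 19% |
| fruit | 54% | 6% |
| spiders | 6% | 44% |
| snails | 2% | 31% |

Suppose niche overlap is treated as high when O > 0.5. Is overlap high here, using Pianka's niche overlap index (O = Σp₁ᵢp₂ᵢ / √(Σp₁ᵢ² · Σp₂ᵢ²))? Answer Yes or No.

No

Convert percentages to proportions (divide by 100).
Σ p₁ᵢp₂ᵢ = 0.0722 + 0.0324 + 0.0264 + 0.0062 = 0.1372
Σp_1ᵢ² = 0.38² + 0.54² + 0.06² + 0.02² = 0.1444 + 0.2916 + 0.0036 + 0.0004 = 0.4400
Σp_2ᵢ² = 0.19² + 0.06² + 0.44² + 0.31² = 0.0361 + 0.0036 + 0.1936 + 0.0961 = 0.3294
O = 0.1372 / √(0.4400 × 0.3294) = 0.1372 / 0.38070 = 0.3604
O = 0.3604 < 0.5 → No.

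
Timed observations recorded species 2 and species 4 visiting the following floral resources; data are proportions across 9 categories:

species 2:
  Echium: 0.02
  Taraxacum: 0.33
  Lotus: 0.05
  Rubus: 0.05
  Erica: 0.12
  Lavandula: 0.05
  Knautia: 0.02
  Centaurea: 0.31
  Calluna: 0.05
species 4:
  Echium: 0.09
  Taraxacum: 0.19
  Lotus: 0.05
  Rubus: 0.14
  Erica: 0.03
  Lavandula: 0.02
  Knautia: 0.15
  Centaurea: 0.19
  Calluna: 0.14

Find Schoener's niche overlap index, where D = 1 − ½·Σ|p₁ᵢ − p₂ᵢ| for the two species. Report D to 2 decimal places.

Σ|p₁ᵢ − p₂ᵢ| = 0.07 + 0.14 + 0.00 + 0.09 + 0.09 + 0.03 + 0.13 + 0.12 + 0.09 = 0.76
D = 1 − ½ × 0.76 = 1 − 0.380 = 0.6200

0.62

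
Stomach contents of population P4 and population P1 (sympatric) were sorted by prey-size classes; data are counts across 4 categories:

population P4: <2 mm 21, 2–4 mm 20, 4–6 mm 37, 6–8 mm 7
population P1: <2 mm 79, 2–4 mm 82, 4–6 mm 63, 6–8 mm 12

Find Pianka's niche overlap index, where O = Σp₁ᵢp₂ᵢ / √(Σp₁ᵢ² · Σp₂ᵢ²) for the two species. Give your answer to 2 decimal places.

0.92

Proportions for population P4 (n=85): 21/85=0.2471, 20/85=0.2353, 37/85=0.4353, 7/85=0.0824
Proportions for population P1 (n=236): 79/236=0.3347, 82/236=0.3475, 63/236=0.2669, 12/236=0.0508
Σ p₁ᵢp₂ᵢ = 0.082704 + 0.081767 + 0.116182 + 0.004186 = 0.284839
Σp_1ᵢ² = 0.2471² + 0.2353² + 0.4353² + 0.0824² = 0.061058 + 0.055366 + 0.189486 + 0.006790 = 0.312700
Σp_2ᵢ² = 0.3347² + 0.3475² + 0.2669² + 0.0508² = 0.112024 + 0.120756 + 0.071236 + 0.002581 = 0.306597
O = 0.284839 / √(0.312700 × 0.306597) = 0.284839 / 0.3096335 = 0.9199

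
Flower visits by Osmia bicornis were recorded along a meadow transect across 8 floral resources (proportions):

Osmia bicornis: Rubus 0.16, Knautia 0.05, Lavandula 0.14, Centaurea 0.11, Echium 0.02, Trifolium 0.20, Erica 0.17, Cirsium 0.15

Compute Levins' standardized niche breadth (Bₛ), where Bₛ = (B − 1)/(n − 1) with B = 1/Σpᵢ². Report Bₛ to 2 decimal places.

0.80

Σpᵢ² = 0.16² + 0.05² + 0.14² + 0.11² + 0.02² + 0.20² + 0.17² + 0.15² = 0.0256 + 0.0025 + 0.0196 + 0.0121 + 0.0004 + 0.0400 + 0.0289 + 0.0225 = 0.1516
B = 1 / 0.1516 = 6.5963
Bₛ = (B − 1)/(n − 1) = (6.5963 − 1)/(8 − 1) = 5.5963/7 = 0.7995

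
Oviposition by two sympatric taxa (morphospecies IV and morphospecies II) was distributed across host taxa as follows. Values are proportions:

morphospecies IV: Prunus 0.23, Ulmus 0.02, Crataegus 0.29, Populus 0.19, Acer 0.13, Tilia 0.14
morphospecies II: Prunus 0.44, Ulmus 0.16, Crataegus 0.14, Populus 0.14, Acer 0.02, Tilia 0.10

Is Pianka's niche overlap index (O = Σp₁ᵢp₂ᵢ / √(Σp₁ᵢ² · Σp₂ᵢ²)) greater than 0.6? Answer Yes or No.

Σ p₁ᵢp₂ᵢ = 0.1012 + 0.0032 + 0.0406 + 0.0266 + 0.0026 + 0.0140 = 0.1882
Σp_1ᵢ² = 0.23² + 0.02² + 0.29² + 0.19² + 0.13² + 0.14² = 0.0529 + 0.0004 + 0.0841 + 0.0361 + 0.0169 + 0.0196 = 0.2100
Σp_2ᵢ² = 0.44² + 0.16² + 0.14² + 0.14² + 0.02² + 0.10² = 0.1936 + 0.0256 + 0.0196 + 0.0196 + 0.0004 + 0.0100 = 0.2688
O = 0.1882 / √(0.2100 × 0.2688) = 0.1882 / 0.23759 = 0.7921
O = 0.7921 > 0.6 → Yes.

Yes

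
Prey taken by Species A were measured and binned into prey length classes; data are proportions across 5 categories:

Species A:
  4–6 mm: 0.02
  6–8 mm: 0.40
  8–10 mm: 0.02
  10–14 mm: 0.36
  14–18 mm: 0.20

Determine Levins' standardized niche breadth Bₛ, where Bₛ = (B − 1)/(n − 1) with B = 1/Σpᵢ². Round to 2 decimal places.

0.51

Σpᵢ² = 0.02² + 0.40² + 0.02² + 0.36² + 0.20² = 0.0004 + 0.1600 + 0.0004 + 0.1296 + 0.0400 = 0.3304
B = 1 / 0.3304 = 3.0266
Bₛ = (B − 1)/(n − 1) = (3.0266 − 1)/(5 − 1) = 2.0266/4 = 0.5067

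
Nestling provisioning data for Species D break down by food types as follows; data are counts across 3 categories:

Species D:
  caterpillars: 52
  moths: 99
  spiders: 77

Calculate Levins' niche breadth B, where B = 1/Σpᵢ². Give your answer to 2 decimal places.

Proportions for Species D (n=228): 52/228=0.2281, 99/228=0.4342, 77/228=0.3377
Σpᵢ² = 0.2281² + 0.4342² + 0.3377² = 0.052030 + 0.188530 + 0.114041 = 0.354601
B = 1 / 0.354601 = 2.8201

2.82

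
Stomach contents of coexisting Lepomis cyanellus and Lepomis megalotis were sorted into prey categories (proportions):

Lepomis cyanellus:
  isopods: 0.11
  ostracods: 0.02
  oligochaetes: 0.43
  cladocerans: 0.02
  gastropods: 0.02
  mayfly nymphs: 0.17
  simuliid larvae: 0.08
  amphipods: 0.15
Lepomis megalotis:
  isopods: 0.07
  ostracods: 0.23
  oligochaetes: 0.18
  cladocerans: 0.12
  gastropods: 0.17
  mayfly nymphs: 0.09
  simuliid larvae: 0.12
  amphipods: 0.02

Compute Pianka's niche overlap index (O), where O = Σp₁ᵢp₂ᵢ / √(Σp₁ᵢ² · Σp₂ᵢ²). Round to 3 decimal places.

0.617

Σ p₁ᵢp₂ᵢ = 0.0077 + 0.0046 + 0.0774 + 0.0024 + 0.0034 + 0.0153 + 0.0096 + 0.0030 = 0.1234
Σp_1ᵢ² = 0.11² + 0.02² + 0.43² + 0.02² + 0.02² + 0.17² + 0.08² + 0.15² = 0.0121 + 0.0004 + 0.1849 + 0.0004 + 0.0004 + 0.0289 + 0.0064 + 0.0225 = 0.2560
Σp_2ᵢ² = 0.07² + 0.23² + 0.18² + 0.12² + 0.17² + 0.09² + 0.12² + 0.02² = 0.0049 + 0.0529 + 0.0324 + 0.0144 + 0.0289 + 0.0081 + 0.0144 + 0.0004 = 0.1564
O = 0.1234 / √(0.2560 × 0.1564) = 0.1234 / 0.200096 = 0.61670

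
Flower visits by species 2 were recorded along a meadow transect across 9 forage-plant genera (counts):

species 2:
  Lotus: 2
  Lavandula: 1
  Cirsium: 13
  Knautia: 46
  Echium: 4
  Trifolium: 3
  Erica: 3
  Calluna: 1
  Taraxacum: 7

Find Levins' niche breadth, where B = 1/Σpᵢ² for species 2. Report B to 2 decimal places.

2.70

Proportions for species 2 (n=80): 2/80=0.0250, 1/80=0.0125, 13/80=0.1625, 46/80=0.5750, 4/80=0.0500, 3/80=0.0375, 3/80=0.0375, 1/80=0.0125, 7/80=0.0875
Σpᵢ² = 0.0250² + 0.0125² + 0.1625² + 0.5750² + 0.0500² + 0.0375² + 0.0375² + 0.0125² + 0.0875² = 0.000625 + 0.000156 + 0.026406 + 0.330625 + 0.002500 + 0.001406 + 0.001406 + 0.000156 + 0.007656 = 0.370936
B = 1 / 0.370936 = 2.6959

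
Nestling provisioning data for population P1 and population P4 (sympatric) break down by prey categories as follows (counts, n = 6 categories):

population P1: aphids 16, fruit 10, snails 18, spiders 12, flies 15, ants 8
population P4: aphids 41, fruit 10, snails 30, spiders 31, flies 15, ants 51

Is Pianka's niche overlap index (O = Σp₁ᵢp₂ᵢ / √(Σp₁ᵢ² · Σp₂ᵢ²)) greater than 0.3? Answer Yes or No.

Proportions for population P1 (n=79): 16/79=0.2025, 10/79=0.1266, 18/79=0.2278, 12/79=0.1519, 15/79=0.1899, 8/79=0.1013
Proportions for population P4 (n=178): 41/178=0.2303, 10/178=0.0562, 30/178=0.1685, 31/178=0.1742, 15/178=0.0843, 51/178=0.2865
Σ p₁ᵢp₂ᵢ = 0.046636 + 0.007115 + 0.038384 + 0.026461 + 0.016009 + 0.029022 = 0.163627
Σp_1ᵢ² = 0.2025² + 0.1266² + 0.2278² + 0.1519² + 0.1899² + 0.1013² = 0.041006 + 0.016028 + 0.051893 + 0.023074 + 0.036062 + 0.010262 = 0.178325
Σp_2ᵢ² = 0.2303² + 0.0562² + 0.1685² + 0.1742² + 0.0843² + 0.2865² = 0.053038 + 0.003158 + 0.028392 + 0.030346 + 0.007106 + 0.082082 = 0.204122
O = 0.163627 / √(0.178325 × 0.204122) = 0.163627 / 0.1907880 = 0.8576
O = 0.8576 > 0.3 → Yes.

Yes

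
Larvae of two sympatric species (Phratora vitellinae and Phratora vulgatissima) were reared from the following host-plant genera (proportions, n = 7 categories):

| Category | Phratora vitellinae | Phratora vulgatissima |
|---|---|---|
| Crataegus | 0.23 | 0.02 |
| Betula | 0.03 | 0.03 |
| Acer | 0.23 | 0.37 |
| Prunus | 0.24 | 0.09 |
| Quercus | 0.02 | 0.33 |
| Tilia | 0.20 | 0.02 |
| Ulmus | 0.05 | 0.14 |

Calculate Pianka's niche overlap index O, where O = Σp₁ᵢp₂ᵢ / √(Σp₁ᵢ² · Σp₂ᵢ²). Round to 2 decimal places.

0.54

Σ p₁ᵢp₂ᵢ = 0.0046 + 0.0009 + 0.0851 + 0.0216 + 0.0066 + 0.0040 + 0.0070 = 0.1298
Σp_1ᵢ² = 0.23² + 0.03² + 0.23² + 0.24² + 0.02² + 0.20² + 0.05² = 0.0529 + 0.0009 + 0.0529 + 0.0576 + 0.0004 + 0.0400 + 0.0025 = 0.2072
Σp_2ᵢ² = 0.02² + 0.03² + 0.37² + 0.09² + 0.33² + 0.02² + 0.14² = 0.0004 + 0.0009 + 0.1369 + 0.0081 + 0.1089 + 0.0004 + 0.0196 = 0.2752
O = 0.1298 / √(0.2072 × 0.2752) = 0.1298 / 0.23879 = 0.5436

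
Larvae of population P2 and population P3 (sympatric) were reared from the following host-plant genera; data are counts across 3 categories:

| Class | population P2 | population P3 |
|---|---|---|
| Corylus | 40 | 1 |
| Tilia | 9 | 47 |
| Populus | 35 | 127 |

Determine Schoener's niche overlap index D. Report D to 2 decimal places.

0.53

Proportions for population P2 (n=84): 40/84=0.4762, 9/84=0.1071, 35/84=0.4167
Proportions for population P3 (n=175): 1/175=0.0057, 47/175=0.2686, 127/175=0.7257
Σ|p₁ᵢ − p₂ᵢ| = 0.4705 + 0.1615 + 0.3090 = 0.9410
D = 1 − ½ × 0.9410 = 1 − 0.47050 = 0.52950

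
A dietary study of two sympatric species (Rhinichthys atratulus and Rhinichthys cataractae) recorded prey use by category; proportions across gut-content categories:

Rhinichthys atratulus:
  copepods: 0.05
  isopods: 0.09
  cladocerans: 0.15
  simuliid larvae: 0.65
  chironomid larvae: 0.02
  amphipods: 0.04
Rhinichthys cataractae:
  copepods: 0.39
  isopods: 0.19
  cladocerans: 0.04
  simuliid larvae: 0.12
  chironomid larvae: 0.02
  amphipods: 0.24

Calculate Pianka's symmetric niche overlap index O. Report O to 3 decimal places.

Σ p₁ᵢp₂ᵢ = 0.0195 + 0.0171 + 0.0060 + 0.0780 + 0.0004 + 0.0096 = 0.1306
Σp_1ᵢ² = 0.05² + 0.09² + 0.15² + 0.65² + 0.02² + 0.04² = 0.0025 + 0.0081 + 0.0225 + 0.4225 + 0.0004 + 0.0016 = 0.4576
Σp_2ᵢ² = 0.39² + 0.19² + 0.04² + 0.12² + 0.02² + 0.24² = 0.1521 + 0.0361 + 0.0016 + 0.0144 + 0.0004 + 0.0576 = 0.2622
O = 0.1306 / √(0.4576 × 0.2622) = 0.1306 / 0.346385 = 0.37704

0.377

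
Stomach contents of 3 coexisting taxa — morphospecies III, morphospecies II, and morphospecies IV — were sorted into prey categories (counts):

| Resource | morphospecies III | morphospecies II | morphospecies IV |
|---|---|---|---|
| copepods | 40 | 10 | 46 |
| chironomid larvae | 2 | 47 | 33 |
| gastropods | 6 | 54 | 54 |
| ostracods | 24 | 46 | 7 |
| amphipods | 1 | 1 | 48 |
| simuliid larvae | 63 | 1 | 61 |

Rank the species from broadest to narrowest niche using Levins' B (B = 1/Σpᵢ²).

morphospecies IV > morphospecies II > morphospecies III

Proportions for morphospecies III (n=136): 40/136=0.2941, 2/136=0.0147, 6/136=0.0441, 24/136=0.1765, 1/136=0.0074, 63/136=0.4632
Proportions for morphospecies II (n=159): 10/159=0.0629, 47/159=0.2956, 54/159=0.3396, 46/159=0.2893, 1/159=0.0063, 1/159=0.0063
Proportions for morphospecies IV (n=249): 46/249=0.1847, 33/249=0.1325, 54/249=0.2169, 7/249=0.0281, 48/249=0.1928, 61/249=0.2450
Σp_IIIᵢ² = 0.2941² + 0.0147² + 0.0441² + 0.1765² + 0.0074² + 0.4632² = 0.086495 + 0.000216 + 0.001945 + 0.031152 + 0.000055 + 0.214554 = 0.334417
B_III = 1 / 0.334417 = 2.9903
Σp_IIᵢ² = 0.0629² + 0.2956² + 0.3396² + 0.2893² + 0.0063² + 0.0063² = 0.003956 + 0.087379 + 0.115328 + 0.083694 + 0.000040 + 0.000040 = 0.290437
B_II = 1 / 0.290437 = 3.4431
Σp_IVᵢ² = 0.1847² + 0.1325² + 0.2169² + 0.0281² + 0.1928² + 0.2450² = 0.034114 + 0.017556 + 0.047046 + 0.000790 + 0.037172 + 0.060025 = 0.196703
B_IV = 1 / 0.196703 = 5.0838
Ranking by B (broadest → narrowest): morphospecies IV (5.08) > morphospecies II (3.44) > morphospecies III (2.99)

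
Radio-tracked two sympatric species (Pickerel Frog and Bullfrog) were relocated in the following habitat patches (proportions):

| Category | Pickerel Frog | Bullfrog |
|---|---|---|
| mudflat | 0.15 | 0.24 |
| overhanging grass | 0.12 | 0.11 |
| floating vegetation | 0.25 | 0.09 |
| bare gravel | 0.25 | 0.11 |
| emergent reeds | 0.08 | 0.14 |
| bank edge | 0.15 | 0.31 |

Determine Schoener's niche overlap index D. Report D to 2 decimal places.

Σ|p₁ᵢ − p₂ᵢ| = 0.09 + 0.01 + 0.16 + 0.14 + 0.06 + 0.16 = 0.62
D = 1 − ½ × 0.62 = 1 − 0.310 = 0.6900

0.69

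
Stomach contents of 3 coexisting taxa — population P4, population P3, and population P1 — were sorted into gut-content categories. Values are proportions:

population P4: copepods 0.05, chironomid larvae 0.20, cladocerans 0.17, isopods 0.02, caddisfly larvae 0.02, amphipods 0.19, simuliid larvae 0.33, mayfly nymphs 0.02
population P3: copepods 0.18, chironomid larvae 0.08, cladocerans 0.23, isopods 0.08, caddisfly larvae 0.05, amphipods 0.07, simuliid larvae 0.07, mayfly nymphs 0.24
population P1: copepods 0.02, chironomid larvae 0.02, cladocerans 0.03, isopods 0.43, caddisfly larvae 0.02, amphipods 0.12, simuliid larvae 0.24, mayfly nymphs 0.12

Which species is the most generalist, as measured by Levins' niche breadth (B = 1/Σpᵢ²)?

population P3

Σp_P4ᵢ² = 0.05² + 0.20² + 0.17² + 0.02² + 0.02² + 0.19² + 0.33² + 0.02² = 0.0025 + 0.0400 + 0.0289 + 0.0004 + 0.0004 + 0.0361 + 0.1089 + 0.0004 = 0.2176
B_P4 = 1 / 0.2176 = 4.5956
Σp_P3ᵢ² = 0.18² + 0.08² + 0.23² + 0.08² + 0.05² + 0.07² + 0.07² + 0.24² = 0.0324 + 0.0064 + 0.0529 + 0.0064 + 0.0025 + 0.0049 + 0.0049 + 0.0576 = 0.1680
B_P3 = 1 / 0.1680 = 5.9524
Σp_P1ᵢ² = 0.02² + 0.02² + 0.03² + 0.43² + 0.02² + 0.12² + 0.24² + 0.12² = 0.0004 + 0.0004 + 0.0009 + 0.1849 + 0.0004 + 0.0144 + 0.0576 + 0.0144 = 0.2734
B_P1 = 1 / 0.2734 = 3.6576
Highest B → broadest niche (most generalist): population P3 (B = 5.95).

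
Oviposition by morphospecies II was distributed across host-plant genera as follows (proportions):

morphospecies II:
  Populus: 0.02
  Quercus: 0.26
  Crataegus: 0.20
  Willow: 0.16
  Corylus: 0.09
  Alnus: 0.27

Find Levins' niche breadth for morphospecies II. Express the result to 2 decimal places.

Σpᵢ² = 0.02² + 0.26² + 0.20² + 0.16² + 0.09² + 0.27² = 0.0004 + 0.0676 + 0.0400 + 0.0256 + 0.0081 + 0.0729 = 0.2146
B = 1 / 0.2146 = 4.6598

4.66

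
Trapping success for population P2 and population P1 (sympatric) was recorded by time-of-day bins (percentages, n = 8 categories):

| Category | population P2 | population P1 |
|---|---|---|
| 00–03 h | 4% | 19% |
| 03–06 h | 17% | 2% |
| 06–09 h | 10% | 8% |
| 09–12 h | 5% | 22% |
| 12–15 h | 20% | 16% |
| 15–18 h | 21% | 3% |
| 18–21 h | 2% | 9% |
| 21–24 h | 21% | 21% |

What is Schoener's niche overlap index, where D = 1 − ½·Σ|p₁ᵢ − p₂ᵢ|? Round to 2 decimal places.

Convert percentages to proportions (divide by 100).
Σ|p₁ᵢ − p₂ᵢ| = 0.15 + 0.15 + 0.02 + 0.17 + 0.04 + 0.18 + 0.07 + 0.00 = 0.78
D = 1 − ½ × 0.78 = 1 − 0.390 = 0.6100

0.61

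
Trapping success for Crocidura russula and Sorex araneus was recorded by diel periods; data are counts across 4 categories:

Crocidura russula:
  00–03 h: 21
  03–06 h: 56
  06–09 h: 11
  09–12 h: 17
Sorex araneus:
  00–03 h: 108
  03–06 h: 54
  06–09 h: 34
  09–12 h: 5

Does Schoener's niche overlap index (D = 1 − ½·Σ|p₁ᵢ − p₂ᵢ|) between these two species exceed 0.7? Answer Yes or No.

Proportions for Crocidura russula (n=105): 21/105=0.2000, 56/105=0.5333, 11/105=0.1048, 17/105=0.1619
Proportions for Sorex araneus (n=201): 108/201=0.5373, 54/201=0.2687, 34/201=0.1692, 5/201=0.0249
Σ|p₁ᵢ − p₂ᵢ| = 0.3373 + 0.2646 + 0.0644 + 0.1370 = 0.8033
D = 1 − ½ × 0.8033 = 1 − 0.40165 = 0.59835
D = 0.59835 < 0.7 → No.

No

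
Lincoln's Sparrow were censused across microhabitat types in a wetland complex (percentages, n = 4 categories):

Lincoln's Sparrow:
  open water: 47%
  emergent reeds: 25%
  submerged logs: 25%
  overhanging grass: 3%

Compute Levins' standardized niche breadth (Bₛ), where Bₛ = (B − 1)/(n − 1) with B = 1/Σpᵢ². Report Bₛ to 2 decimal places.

0.63

Convert percentages to proportions (divide by 100).
Σpᵢ² = 0.47² + 0.25² + 0.25² + 0.03² = 0.2209 + 0.0625 + 0.0625 + 0.0009 = 0.3468
B = 1 / 0.3468 = 2.8835
Bₛ = (B − 1)/(n − 1) = (2.8835 − 1)/(4 − 1) = 1.8835/3 = 0.6278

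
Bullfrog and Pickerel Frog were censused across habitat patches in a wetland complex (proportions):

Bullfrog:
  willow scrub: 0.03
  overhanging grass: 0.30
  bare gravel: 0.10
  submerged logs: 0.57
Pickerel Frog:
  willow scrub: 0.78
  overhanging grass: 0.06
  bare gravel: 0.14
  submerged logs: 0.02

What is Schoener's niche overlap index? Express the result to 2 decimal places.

Σ|p₁ᵢ − p₂ᵢ| = 0.75 + 0.24 + 0.04 + 0.55 = 1.58
D = 1 − ½ × 1.58 = 1 − 0.790 = 0.2100

0.21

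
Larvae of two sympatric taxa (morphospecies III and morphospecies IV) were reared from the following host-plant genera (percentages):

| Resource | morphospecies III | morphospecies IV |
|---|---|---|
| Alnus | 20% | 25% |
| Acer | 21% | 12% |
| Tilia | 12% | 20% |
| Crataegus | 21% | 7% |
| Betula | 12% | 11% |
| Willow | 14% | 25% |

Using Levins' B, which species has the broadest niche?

morphospecies III

Convert percentages to proportions (divide by 100).
Σp_IIIᵢ² = 0.20² + 0.21² + 0.12² + 0.21² + 0.12² + 0.14² = 0.0400 + 0.0441 + 0.0144 + 0.0441 + 0.0144 + 0.0196 = 0.1766
B_III = 1 / 0.1766 = 5.6625
Σp_IVᵢ² = 0.25² + 0.12² + 0.20² + 0.07² + 0.11² + 0.25² = 0.0625 + 0.0144 + 0.0400 + 0.0049 + 0.0121 + 0.0625 = 0.1964
B_IV = 1 / 0.1964 = 5.0916
Highest B → broadest niche (most generalist): morphospecies III (B = 5.66).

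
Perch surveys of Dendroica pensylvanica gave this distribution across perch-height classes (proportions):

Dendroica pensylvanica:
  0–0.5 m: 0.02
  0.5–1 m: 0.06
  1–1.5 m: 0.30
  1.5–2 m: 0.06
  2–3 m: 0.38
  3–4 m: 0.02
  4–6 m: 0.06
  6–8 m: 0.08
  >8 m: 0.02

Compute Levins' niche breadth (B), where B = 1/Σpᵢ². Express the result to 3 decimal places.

3.956

Σpᵢ² = 0.02² + 0.06² + 0.30² + 0.06² + 0.38² + 0.02² + 0.06² + 0.08² + 0.02² = 0.0004 + 0.0036 + 0.0900 + 0.0036 + 0.1444 + 0.0004 + 0.0036 + 0.0064 + 0.0004 = 0.2528
B = 1 / 0.2528 = 3.95570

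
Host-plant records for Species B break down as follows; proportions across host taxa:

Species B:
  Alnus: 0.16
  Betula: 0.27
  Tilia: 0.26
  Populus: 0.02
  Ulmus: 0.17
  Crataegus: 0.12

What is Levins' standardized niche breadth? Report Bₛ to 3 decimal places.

0.753

Σpᵢ² = 0.16² + 0.27² + 0.26² + 0.02² + 0.17² + 0.12² = 0.0256 + 0.0729 + 0.0676 + 0.0004 + 0.0289 + 0.0144 = 0.2098
B = 1 / 0.2098 = 4.76644
Bₛ = (B − 1)/(n − 1) = (4.76644 − 1)/(6 − 1) = 3.76644/5 = 0.75329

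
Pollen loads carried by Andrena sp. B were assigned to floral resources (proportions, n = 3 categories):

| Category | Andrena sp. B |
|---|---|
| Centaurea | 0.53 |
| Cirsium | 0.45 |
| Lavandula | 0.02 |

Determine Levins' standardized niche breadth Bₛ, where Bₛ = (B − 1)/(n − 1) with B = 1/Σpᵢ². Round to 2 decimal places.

Σpᵢ² = 0.53² + 0.45² + 0.02² = 0.2809 + 0.2025 + 0.0004 = 0.4838
B = 1 / 0.4838 = 2.0670
Bₛ = (B − 1)/(n − 1) = (2.0670 − 1)/(3 − 1) = 1.0670/2 = 0.5335

0.53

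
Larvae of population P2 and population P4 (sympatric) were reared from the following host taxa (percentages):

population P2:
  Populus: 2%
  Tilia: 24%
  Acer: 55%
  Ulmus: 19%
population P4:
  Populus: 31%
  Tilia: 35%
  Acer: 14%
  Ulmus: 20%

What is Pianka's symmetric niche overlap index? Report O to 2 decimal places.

Convert percentages to proportions (divide by 100).
Σ p₁ᵢp₂ᵢ = 0.0062 + 0.0840 + 0.0770 + 0.0380 = 0.2052
Σp_1ᵢ² = 0.02² + 0.24² + 0.55² + 0.19² = 0.0004 + 0.0576 + 0.3025 + 0.0361 = 0.3966
Σp_2ᵢ² = 0.31² + 0.35² + 0.14² + 0.20² = 0.0961 + 0.1225 + 0.0196 + 0.0400 = 0.2782
O = 0.2052 / √(0.3966 × 0.2782) = 0.2052 / 0.33217 = 0.6178

0.62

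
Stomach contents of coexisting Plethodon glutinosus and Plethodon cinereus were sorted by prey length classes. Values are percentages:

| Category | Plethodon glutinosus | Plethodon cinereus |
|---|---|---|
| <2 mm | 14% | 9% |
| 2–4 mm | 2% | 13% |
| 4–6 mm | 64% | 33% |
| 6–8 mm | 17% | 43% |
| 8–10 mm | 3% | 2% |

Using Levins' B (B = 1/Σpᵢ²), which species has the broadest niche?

Convert percentages to proportions (divide by 100).
Σp_glutᵢ² = 0.14² + 0.02² + 0.64² + 0.17² + 0.03² = 0.0196 + 0.0004 + 0.4096 + 0.0289 + 0.0009 = 0.4594
B_glut = 1 / 0.4594 = 2.1768
Σp_cineᵢ² = 0.09² + 0.13² + 0.33² + 0.43² + 0.02² = 0.0081 + 0.0169 + 0.1089 + 0.1849 + 0.0004 = 0.3192
B_cine = 1 / 0.3192 = 3.1328
Highest B → broadest niche (most generalist): Plethodon cinereus (B = 3.13).

Plethodon cinereus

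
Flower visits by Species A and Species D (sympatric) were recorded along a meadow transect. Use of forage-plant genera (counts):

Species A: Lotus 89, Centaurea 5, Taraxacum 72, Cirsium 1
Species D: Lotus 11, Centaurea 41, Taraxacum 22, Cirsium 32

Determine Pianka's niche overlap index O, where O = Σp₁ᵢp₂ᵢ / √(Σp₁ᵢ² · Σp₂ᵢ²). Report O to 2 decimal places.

Proportions for Species A (n=167): 89/167=0.5329, 5/167=0.0299, 72/167=0.4311, 1/167=0.0060
Proportions for Species D (n=106): 11/106=0.1038, 41/106=0.3868, 22/106=0.2075, 32/106=0.3019
Σ p₁ᵢp₂ᵢ = 0.055315 + 0.011565 + 0.089453 + 0.001811 = 0.158144
Σp_1ᵢ² = 0.5329² + 0.0299² + 0.4311² + 0.0060² = 0.283982 + 0.000894 + 0.185847 + 0.000036 = 0.470759
Σp_2ᵢ² = 0.1038² + 0.3868² + 0.2075² + 0.3019² = 0.010774 + 0.149614 + 0.043056 + 0.091144 = 0.294588
O = 0.158144 / √(0.470759 × 0.294588) = 0.158144 / 0.3723976 = 0.4247

0.42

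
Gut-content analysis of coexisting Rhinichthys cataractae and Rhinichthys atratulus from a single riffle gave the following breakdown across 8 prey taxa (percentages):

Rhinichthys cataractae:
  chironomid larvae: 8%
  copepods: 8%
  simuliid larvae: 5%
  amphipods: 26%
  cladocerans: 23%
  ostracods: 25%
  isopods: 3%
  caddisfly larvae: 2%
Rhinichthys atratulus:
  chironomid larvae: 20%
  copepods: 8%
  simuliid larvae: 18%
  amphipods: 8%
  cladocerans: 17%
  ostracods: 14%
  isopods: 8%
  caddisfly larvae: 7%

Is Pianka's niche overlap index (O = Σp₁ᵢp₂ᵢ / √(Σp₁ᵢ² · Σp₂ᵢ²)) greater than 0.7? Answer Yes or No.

Yes

Convert percentages to proportions (divide by 100).
Σ p₁ᵢp₂ᵢ = 0.0160 + 0.0064 + 0.0090 + 0.0208 + 0.0391 + 0.0350 + 0.0024 + 0.0014 = 0.1301
Σp_1ᵢ² = 0.08² + 0.08² + 0.05² + 0.26² + 0.23² + 0.25² + 0.03² + 0.02² = 0.0064 + 0.0064 + 0.0025 + 0.0676 + 0.0529 + 0.0625 + 0.0009 + 0.0004 = 0.1996
Σp_2ᵢ² = 0.20² + 0.08² + 0.18² + 0.08² + 0.17² + 0.14² + 0.08² + 0.07² = 0.0400 + 0.0064 + 0.0324 + 0.0064 + 0.0289 + 0.0196 + 0.0064 + 0.0049 = 0.1450
O = 0.1301 / √(0.1996 × 0.1450) = 0.1301 / 0.17012 = 0.7648
O = 0.7648 > 0.7 → Yes.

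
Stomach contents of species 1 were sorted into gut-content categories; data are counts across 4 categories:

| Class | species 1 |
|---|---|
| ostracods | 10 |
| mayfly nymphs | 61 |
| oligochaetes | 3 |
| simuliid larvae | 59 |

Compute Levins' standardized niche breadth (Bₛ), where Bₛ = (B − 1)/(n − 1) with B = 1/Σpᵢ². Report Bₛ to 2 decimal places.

Proportions for species 1 (n=133): 10/133=0.0752, 61/133=0.4586, 3/133=0.0226, 59/133=0.4436
Σpᵢ² = 0.0752² + 0.4586² + 0.0226² + 0.4436² = 0.005655 + 0.210314 + 0.000511 + 0.196781 = 0.413261
B = 1 / 0.413261 = 2.4198
Bₛ = (B − 1)/(n − 1) = (2.4198 − 1)/(4 − 1) = 1.4198/3 = 0.4733

0.47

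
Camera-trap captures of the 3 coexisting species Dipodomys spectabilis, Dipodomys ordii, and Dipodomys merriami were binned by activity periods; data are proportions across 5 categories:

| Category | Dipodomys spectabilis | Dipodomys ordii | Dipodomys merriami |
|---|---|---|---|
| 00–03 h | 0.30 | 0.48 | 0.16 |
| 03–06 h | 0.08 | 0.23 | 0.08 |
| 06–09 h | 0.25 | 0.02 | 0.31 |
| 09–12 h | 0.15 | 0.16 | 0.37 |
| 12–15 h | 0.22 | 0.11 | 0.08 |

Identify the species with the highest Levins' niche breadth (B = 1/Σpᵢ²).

Σp_specᵢ² = 0.30² + 0.08² + 0.25² + 0.15² + 0.22² = 0.0900 + 0.0064 + 0.0625 + 0.0225 + 0.0484 = 0.2298
B_spec = 1 / 0.2298 = 4.3516
Σp_ordiᵢ² = 0.48² + 0.23² + 0.02² + 0.16² + 0.11² = 0.2304 + 0.0529 + 0.0004 + 0.0256 + 0.0121 = 0.3214
B_ordi = 1 / 0.3214 = 3.1114
Σp_merrᵢ² = 0.16² + 0.08² + 0.31² + 0.37² + 0.08² = 0.0256 + 0.0064 + 0.0961 + 0.1369 + 0.0064 = 0.2714
B_merr = 1 / 0.2714 = 3.6846
Highest B → broadest niche (most generalist): Dipodomys spectabilis (B = 4.35).

Dipodomys spectabilis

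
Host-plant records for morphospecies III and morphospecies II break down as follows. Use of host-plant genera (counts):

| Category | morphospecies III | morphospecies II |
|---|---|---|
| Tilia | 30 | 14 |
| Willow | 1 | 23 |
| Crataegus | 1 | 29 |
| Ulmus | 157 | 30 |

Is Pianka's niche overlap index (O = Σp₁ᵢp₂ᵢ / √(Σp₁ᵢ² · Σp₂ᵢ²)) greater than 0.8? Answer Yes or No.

No

Proportions for morphospecies III (n=189): 30/189=0.1587, 1/189=0.0053, 1/189=0.0053, 157/189=0.8307
Proportions for morphospecies II (n=96): 14/96=0.1458, 23/96=0.2396, 29/96=0.3021, 30/96=0.3125
Σ p₁ᵢp₂ᵢ = 0.023138 + 0.001270 + 0.001601 + 0.259594 = 0.285603
Σp_1ᵢ² = 0.1587² + 0.0053² + 0.0053² + 0.8307² = 0.025186 + 0.000028 + 0.000028 + 0.690062 = 0.715304
Σp_2ᵢ² = 0.1458² + 0.2396² + 0.3021² + 0.3125² = 0.021258 + 0.057408 + 0.091264 + 0.097656 = 0.267586
O = 0.285603 / √(0.715304 × 0.267586) = 0.285603 / 0.4374990 = 0.6528
O = 0.6528 < 0.8 → No.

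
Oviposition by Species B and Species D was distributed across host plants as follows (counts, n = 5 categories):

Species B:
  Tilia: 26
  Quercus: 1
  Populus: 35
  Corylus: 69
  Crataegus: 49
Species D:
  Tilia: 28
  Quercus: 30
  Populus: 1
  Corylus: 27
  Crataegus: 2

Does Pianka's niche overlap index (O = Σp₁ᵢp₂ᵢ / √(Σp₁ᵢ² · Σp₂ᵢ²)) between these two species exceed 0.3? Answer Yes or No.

Yes

Proportions for Species B (n=180): 26/180=0.1444, 1/180=0.0056, 35/180=0.1944, 69/180=0.3833, 49/180=0.2722
Proportions for Species D (n=88): 28/88=0.3182, 30/88=0.3409, 1/88=0.0114, 27/88=0.3068, 2/88=0.0227
Σ p₁ᵢp₂ᵢ = 0.045948 + 0.001909 + 0.002216 + 0.117596 + 0.006179 = 0.173848
Σp_1ᵢ² = 0.1444² + 0.0056² + 0.1944² + 0.3833² + 0.2722² = 0.020851 + 0.000031 + 0.037791 + 0.146919 + 0.074093 = 0.279685
Σp_2ᵢ² = 0.3182² + 0.3409² + 0.0114² + 0.3068² + 0.0227² = 0.101251 + 0.116213 + 0.000130 + 0.094126 + 0.000515 = 0.312235
O = 0.173848 / √(0.279685 × 0.312235) = 0.173848 / 0.2955122 = 0.5883
O = 0.5883 > 0.3 → Yes.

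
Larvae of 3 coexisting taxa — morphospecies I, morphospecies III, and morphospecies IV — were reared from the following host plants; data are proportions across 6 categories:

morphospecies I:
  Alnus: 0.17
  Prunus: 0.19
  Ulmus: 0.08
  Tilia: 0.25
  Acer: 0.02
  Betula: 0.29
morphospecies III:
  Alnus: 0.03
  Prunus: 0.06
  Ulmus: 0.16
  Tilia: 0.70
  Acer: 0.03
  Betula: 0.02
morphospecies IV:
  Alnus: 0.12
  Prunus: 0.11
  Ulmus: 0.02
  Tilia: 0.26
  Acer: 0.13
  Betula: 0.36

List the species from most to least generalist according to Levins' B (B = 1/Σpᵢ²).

morphospecies I > morphospecies IV > morphospecies III

Σp_Iᵢ² = 0.17² + 0.19² + 0.08² + 0.25² + 0.02² + 0.29² = 0.0289 + 0.0361 + 0.0064 + 0.0625 + 0.0004 + 0.0841 = 0.2184
B_I = 1 / 0.2184 = 4.5788
Σp_IIIᵢ² = 0.03² + 0.06² + 0.16² + 0.70² + 0.03² + 0.02² = 0.0009 + 0.0036 + 0.0256 + 0.4900 + 0.0009 + 0.0004 = 0.5214
B_III = 1 / 0.5214 = 1.9179
Σp_IVᵢ² = 0.12² + 0.11² + 0.02² + 0.26² + 0.13² + 0.36² = 0.0144 + 0.0121 + 0.0004 + 0.0676 + 0.0169 + 0.1296 = 0.2410
B_IV = 1 / 0.2410 = 4.1494
Ranking by B (broadest → narrowest): morphospecies I (4.58) > morphospecies IV (4.15) > morphospecies III (1.92)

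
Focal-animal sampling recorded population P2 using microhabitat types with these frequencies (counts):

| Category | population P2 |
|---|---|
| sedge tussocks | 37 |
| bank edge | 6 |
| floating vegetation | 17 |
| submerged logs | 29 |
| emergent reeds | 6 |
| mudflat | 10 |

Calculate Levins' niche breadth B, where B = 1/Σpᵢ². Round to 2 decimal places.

Proportions for population P2 (n=105): 37/105=0.3524, 6/105=0.0571, 17/105=0.1619, 29/105=0.2762, 6/105=0.0571, 10/105=0.0952
Σpᵢ² = 0.3524² + 0.0571² + 0.1619² + 0.2762² + 0.0571² + 0.0952² = 0.124186 + 0.003260 + 0.026212 + 0.076286 + 0.003260 + 0.009063 = 0.242267
B = 1 / 0.242267 = 4.1277

4.13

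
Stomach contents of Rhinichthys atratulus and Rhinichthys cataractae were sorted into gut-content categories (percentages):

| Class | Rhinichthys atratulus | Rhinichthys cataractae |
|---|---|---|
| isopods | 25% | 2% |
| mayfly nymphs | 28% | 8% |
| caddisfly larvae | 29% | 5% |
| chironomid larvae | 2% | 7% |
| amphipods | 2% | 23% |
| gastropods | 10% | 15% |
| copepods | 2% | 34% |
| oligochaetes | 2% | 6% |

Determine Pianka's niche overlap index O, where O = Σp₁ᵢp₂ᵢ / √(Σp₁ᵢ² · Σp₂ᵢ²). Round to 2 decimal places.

Convert percentages to proportions (divide by 100).
Σ p₁ᵢp₂ᵢ = 0.0050 + 0.0224 + 0.0145 + 0.0014 + 0.0046 + 0.0150 + 0.0068 + 0.0012 = 0.0709
Σp_1ᵢ² = 0.25² + 0.28² + 0.29² + 0.02² + 0.02² + 0.10² + 0.02² + 0.02² = 0.0625 + 0.0784 + 0.0841 + 0.0004 + 0.0004 + 0.0100 + 0.0004 + 0.0004 = 0.2366
Σp_2ᵢ² = 0.02² + 0.08² + 0.05² + 0.07² + 0.23² + 0.15² + 0.34² + 0.06² = 0.0004 + 0.0064 + 0.0025 + 0.0049 + 0.0529 + 0.0225 + 0.1156 + 0.0036 = 0.2088
O = 0.0709 / √(0.2366 × 0.2088) = 0.0709 / 0.22227 = 0.3190

0.32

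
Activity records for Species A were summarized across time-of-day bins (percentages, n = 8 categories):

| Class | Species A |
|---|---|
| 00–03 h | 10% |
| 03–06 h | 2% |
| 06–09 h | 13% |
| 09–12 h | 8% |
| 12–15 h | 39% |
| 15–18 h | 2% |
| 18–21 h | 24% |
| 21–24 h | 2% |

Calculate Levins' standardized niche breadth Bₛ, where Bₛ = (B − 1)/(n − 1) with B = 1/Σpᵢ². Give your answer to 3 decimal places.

0.442

Convert percentages to proportions (divide by 100).
Σpᵢ² = 0.10² + 0.02² + 0.13² + 0.08² + 0.39² + 0.02² + 0.24² + 0.02² = 0.0100 + 0.0004 + 0.0169 + 0.0064 + 0.1521 + 0.0004 + 0.0576 + 0.0004 = 0.2442
B = 1 / 0.2442 = 4.09500
Bₛ = (B − 1)/(n − 1) = (4.09500 − 1)/(8 − 1) = 3.09500/7 = 0.44214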